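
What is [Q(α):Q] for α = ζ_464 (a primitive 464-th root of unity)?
[Q(α):Q] = 224

The minimal polynomial of ζ_464 over Q is the 464-th cyclotomic polynomial Φ_464(x), which is irreducible over Q and has degree φ(464) = 224. Hence [Q(α):Q] = φ(464) = 224.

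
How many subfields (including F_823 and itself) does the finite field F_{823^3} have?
F_{823^3} has 2 subfields

The subfields of F_{p^n} are exactly the fields F_{p^d} for d | n (each is the fixed field of the unique index-d subgroup of Gal(F_{p^n}/F_p) ≅ Z/nZ). The divisors of n = 3 are {1, 3}, giving 2 subfields: F_{823^1}, F_{823^3}.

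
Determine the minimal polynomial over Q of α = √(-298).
m_α(x) = x^2 + 298

α satisfies α^2 + 298 = 0, so x^2 + 298 annihilates α. Since d = -298 is squarefree and ≠ 1, it is not a perfect square in Q, so x^2 + 298 has no rational root and is therefore irreducible over Q (a degree-2 polynomial over a field is irreducible iff it has no root). Hence m_α(x) = x^2 + 298.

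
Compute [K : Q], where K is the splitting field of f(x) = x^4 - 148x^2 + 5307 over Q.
[K : Q] = 4

Solving the quadratic in x^2: x^2 = (148 ± √(148^2 - 4·5307))/2 = (148 ± √676)/2 = (148 ± 26)/2, giving x^2 = 87 or x^2 = 61. So f(x) = (x^2 - 87)(x^2 - 61) and the roots of f are ±√87, ±√61. Hence the splitting field is K = Q(√87, √61). Since 87 and 61 are distinct squarefree integers > 1, their product 5307 is not a perfect square, so √61 ∉ Q(√87). By the tower law [K:Q] = [Q(√87,√61):Q(√87)] · [Q(√87):Q] = 2 · 2 = 4.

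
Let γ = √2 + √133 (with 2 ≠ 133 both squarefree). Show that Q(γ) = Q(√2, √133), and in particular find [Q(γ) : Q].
[Q(γ) : Q] = 4 (equivalently, Q(γ) = Q(√2, √133))

Obviously Q(γ) ⊆ Q(√2, √133), and [Q(√2, √133):Q] = 4 (since 2, 133 are distinct squarefree integers > 1 with 266 not a perfect square). To show equality we compute the minimal polynomial of γ. From γ = √2 + √133: γ^2 = 2 + 2√(266) + 133 = 135 + 2√(266), so γ^2 - 135 = 2√(266); squaring, (γ^2 - 135)^2 = 4·266, i.e. γ^4 - 270γ^2 + 18225 - 1064 = 0, i.e. γ^4 - 270γ^2 + 17161 = 0. So γ is a root of x^4 - 270x^2 + 17161. This polynomial is irreducible over Q: it has no rational root (each ±√2 ± √133 is irrational), and any factorization into two quadratics over Q would force √(266) ∈ Q (pairing opposite roots) or √2, √133 ∈ Q (other pairings), all impossible. Hence [Q(γ):Q] = 4 = [Q(√2, √133):Q], so Q(γ) = Q(√2, √133).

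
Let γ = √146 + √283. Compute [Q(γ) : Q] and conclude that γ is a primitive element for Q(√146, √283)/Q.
[Q(γ) : Q] = 4 (equivalently, Q(γ) = Q(√146, √283))

Obviously Q(γ) ⊆ Q(√146, √283), and [Q(√146, √283):Q] = 4 (since 146, 283 are distinct squarefree integers > 1 with 41318 not a perfect square). To show equality we compute the minimal polynomial of γ. From γ = √146 + √283: γ^2 = 146 + 2√(41318) + 283 = 429 + 2√(41318), so γ^2 - 429 = 2√(41318); squaring, (γ^2 - 429)^2 = 4·41318, i.e. γ^4 - 858γ^2 + 184041 - 165272 = 0, i.e. γ^4 - 858γ^2 + 18769 = 0. So γ is a root of x^4 - 858x^2 + 18769. This polynomial is irreducible over Q: it has no rational root (each ±√146 ± √283 is irrational), and any factorization into two quadratics over Q would force √(41318) ∈ Q (pairing opposite roots) or √146, √283 ∈ Q (other pairings), all impossible. Hence [Q(γ):Q] = 4 = [Q(√146, √283):Q], so Q(γ) = Q(√146, √283).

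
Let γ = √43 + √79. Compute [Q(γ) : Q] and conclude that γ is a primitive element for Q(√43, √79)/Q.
[Q(γ) : Q] = 4 (equivalently, Q(γ) = Q(√43, √79))

Obviously Q(γ) ⊆ Q(√43, √79), and [Q(√43, √79):Q] = 4 (since 43, 79 are distinct squarefree integers > 1 with 3397 not a perfect square). To show equality we compute the minimal polynomial of γ. From γ = √43 + √79: γ^2 = 43 + 2√(3397) + 79 = 122 + 2√(3397), so γ^2 - 122 = 2√(3397); squaring, (γ^2 - 122)^2 = 4·3397, i.e. γ^4 - 244γ^2 + 14884 - 13588 = 0, i.e. γ^4 - 244γ^2 + 1296 = 0. So γ is a root of x^4 - 244x^2 + 1296. This polynomial is irreducible over Q: it has no rational root (each ±√43 ± √79 is irrational), and any factorization into two quadratics over Q would force √(3397) ∈ Q (pairing opposite roots) or √43, √79 ∈ Q (other pairings), all impossible. Hence [Q(γ):Q] = 4 = [Q(√43, √79):Q], so Q(γ) = Q(√43, √79).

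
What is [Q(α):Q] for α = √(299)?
[Q(α):Q] = 2

[Q(α):Q] equals the degree of the minimal polynomial of α. Here α^2 = 299 and x^2 - 299 is irreducible (d = 299 is squarefree, ≠ 1, hence not a square), so deg(m_α) = 2. Thus [Q(α):Q] = 2.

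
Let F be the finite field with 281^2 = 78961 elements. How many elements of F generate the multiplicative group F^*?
There are φ(78960) = 17664 primitive elements

F_q^* is cyclic of order q - 1 = 78960. A cyclic group of order m has exactly φ(m) generators. Here m = 78960 = 2^4 · 3 · 5 · 7 · 47, so the number of primitive elements is φ(78960) = 17664.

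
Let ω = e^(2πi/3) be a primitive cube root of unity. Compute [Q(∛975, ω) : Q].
[Q(∛975, ω) : Q] = 6

[Q(∛975):Q] = 3 (min poly x^3 - 975, irreducible since 975 is not a perfect cube). [Q(ω):Q] = 2 (min poly x^2 + x + 1). Since Q(∛975) ⊂ R and ω ∉ R, we have ω ∉ Q(∛975), so x^2 + x + 1 remains irreducible over Q(∛975) and [Q(∛975, ω) : Q(∛975)] = 2. By the tower law, [Q(∛975, ω) : Q] = 3 · 2 = 6. (In fact Q(∛975, ω) is the splitting field of x^3 - 975 over Q.)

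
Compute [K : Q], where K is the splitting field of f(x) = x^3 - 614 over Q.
[K : Q] = 6

The roots of x^3 - 614 are ∛614, ω∛614, ω^2∛614 where ω = e^(2πi/3) is a primitive cube root of unity, so K = Q(∛614, ω). Now [Q(∛614):Q] = 3 (since 614 is not a perfect cube, x^3 - 614 is irreducible) and [Q(ω):Q] = 2. Both 2 and 3 divide [K:Q], and [K:Q] ≤ 3·2 = 6, so [K:Q] = 6. (Equivalently: Q(∛614) ⊂ R but ω ∉ R, so [K : Q(∛614)] = 2.)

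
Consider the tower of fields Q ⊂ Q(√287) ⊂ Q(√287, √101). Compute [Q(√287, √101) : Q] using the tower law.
[Q(√287, √101) : Q] = 4

[Q(√287):Q] = 2 (min poly x^2 - 287, irreducible since 287 is squarefree > 1). For the top step, suppose √101 ∈ Q(√287), say √101 = c + d√287 with c, d ∈ Q. Squaring: 101 = c^2 + 287d^2 + 2cd√287. Since √287 ∉ Q this forces 2cd = 0. If d = 0 then √101 = c ∈ Q, contradicting 101 squarefree > 1. If c = 0 then 101 = 287d^2, so 287·101 = (287d)^2 is a perfect square in Q — but 287·101 = 28987 is not a perfect square (since 287 and 101 are distinct squarefree integers). Contradiction. Hence √101 ∉ Q(√287), so x^2 - 101 stays irreducible over Q(√287) and [Q(√287, √101) : Q(√287)] = 2. By the tower law, [Q(√287, √101) : Q] = 2 · 2 = 4.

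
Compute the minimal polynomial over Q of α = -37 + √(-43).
m_α(x) = x^2 + 74x + 1412

From α + 37 = √(-43), squaring gives (α + 37)^2 = -43, i.e. α^2 + 74α + 1369 = -43, so α^2 + 74α + 1412 = 0. The discriminant of x^2 + 74x + 1412 is (74)^2 - 4·(1412) = 5476 - 5648 = -172, and 4·(-43) is not a perfect square in Q since -43 is squarefree and ≠ 1. Hence x^2 + 74x + 1412 is irreducible over Q and is the minimal polynomial of α.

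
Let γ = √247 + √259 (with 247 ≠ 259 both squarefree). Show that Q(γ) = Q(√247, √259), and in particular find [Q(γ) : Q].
[Q(γ) : Q] = 4 (equivalently, Q(γ) = Q(√247, √259))

Obviously Q(γ) ⊆ Q(√247, √259), and [Q(√247, √259):Q] = 4 (since 247, 259 are distinct squarefree integers > 1 with 63973 not a perfect square). To show equality we compute the minimal polynomial of γ. From γ = √247 + √259: γ^2 = 247 + 2√(63973) + 259 = 506 + 2√(63973), so γ^2 - 506 = 2√(63973); squaring, (γ^2 - 506)^2 = 4·63973, i.e. γ^4 - 1012γ^2 + 256036 - 255892 = 0, i.e. γ^4 - 1012γ^2 + 144 = 0. So γ is a root of x^4 - 1012x^2 + 144. This polynomial is irreducible over Q: it has no rational root (each ±√247 ± √259 is irrational), and any factorization into two quadratics over Q would force √(63973) ∈ Q (pairing opposite roots) or √247, √259 ∈ Q (other pairings), all impossible. Hence [Q(γ):Q] = 4 = [Q(√247, √259):Q], so Q(γ) = Q(√247, √259).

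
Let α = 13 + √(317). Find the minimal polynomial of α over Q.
m_α(x) = x^2 - 26x - 148

From α - 13 = √(317), squaring gives (α - 13)^2 = 317, i.e. α^2 - 26α + 169 = 317, so α^2 - 26α - 148 = 0. The discriminant of x^2 - 26x - 148 is (-26)^2 - 4·(-148) = 676 + 592 = 1268, and 4·(317) is not a perfect square in Q since 317 is squarefree and ≠ 1. Hence x^2 - 26x - 148 is irreducible over Q and is the minimal polynomial of α.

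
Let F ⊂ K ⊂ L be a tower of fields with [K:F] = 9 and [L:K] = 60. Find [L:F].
[L:F] = 540

The tower law says that for any tower of field extensions F ⊂ K ⊂ L with finite degrees, [L:F] = [L:K] · [K:F]. Here this gives [L:F] = 60 · 9 = 540.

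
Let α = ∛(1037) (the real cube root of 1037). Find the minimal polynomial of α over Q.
m_α(x) = x^3 - 1037

α satisfies α^3 = 1037, so x^3 - 1037 annihilates α. By the rational root test, a rational root p/q (in lowest terms) of x^3 - 1037 would satisfy p^3 = 1037 q^3, forcing q = 1 and p^3 = 1037; but 1037 is not a perfect cube, contradiction. A monic cubic over Q with no rational root is irreducible (any nontrivial factorization would include a linear factor). Hence x^3 - 1037 is the minimal polynomial of α, and in particular [Q(α):Q] = 3.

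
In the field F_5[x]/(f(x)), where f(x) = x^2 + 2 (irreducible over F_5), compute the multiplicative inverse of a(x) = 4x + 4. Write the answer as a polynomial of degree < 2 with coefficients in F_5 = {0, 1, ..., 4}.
a(x)^(-1) ≡ 2x + 3 (mod f(x))

Since f is irreducible over F_5, F_5[x]/(f) is a field and a(x) ≠ 0 has an inverse. Apply the extended Euclidean algorithm to f(x) and a(x) in F_5[x]: f(x) = (4x + 1)·a(x) + (3). The last nonzero remainder is the constant 3 = gcd(f, a) in F_5. Back-substituting through the division chain expresses 3 = s(x)·a(x) + t(x)·f(x) with s(x) ≡ x + 4 (mod f), so (x + 4)·a(x) ≡ 3 (mod f). Multiplying by 3^(-1) ≡ 2 in F_5 gives a(x)^(-1) ≡ 2·(x + 4) ≡ 2x + 3 (mod f). Check: (4x + 4)·(2x + 3) = 3x^2 + 2 ≡ 1 (mod x^2 + 2).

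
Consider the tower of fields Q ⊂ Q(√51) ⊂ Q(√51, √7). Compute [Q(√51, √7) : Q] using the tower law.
[Q(√51, √7) : Q] = 4

[Q(√51):Q] = 2 (min poly x^2 - 51, irreducible since 51 is squarefree > 1). For the top step, suppose √7 ∈ Q(√51), say √7 = c + d√51 with c, d ∈ Q. Squaring: 7 = c^2 + 51d^2 + 2cd√51. Since √51 ∉ Q this forces 2cd = 0. If d = 0 then √7 = c ∈ Q, contradicting 7 squarefree > 1. If c = 0 then 7 = 51d^2, so 51·7 = (51d)^2 is a perfect square in Q — but 51·7 = 357 is not a perfect square (since 51 and 7 are distinct squarefree integers). Contradiction. Hence √7 ∉ Q(√51), so x^2 - 7 stays irreducible over Q(√51) and [Q(√51, √7) : Q(√51)] = 2. By the tower law, [Q(√51, √7) : Q] = 2 · 2 = 4.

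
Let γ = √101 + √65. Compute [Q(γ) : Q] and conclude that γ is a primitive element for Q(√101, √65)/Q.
[Q(γ) : Q] = 4 (equivalently, Q(γ) = Q(√101, √65))

Obviously Q(γ) ⊆ Q(√101, √65), and [Q(√101, √65):Q] = 4 (since 101, 65 are distinct squarefree integers > 1 with 6565 not a perfect square). To show equality we compute the minimal polynomial of γ. From γ = √101 + √65: γ^2 = 101 + 2√(6565) + 65 = 166 + 2√(6565), so γ^2 - 166 = 2√(6565); squaring, (γ^2 - 166)^2 = 4·6565, i.e. γ^4 - 332γ^2 + 27556 - 26260 = 0, i.e. γ^4 - 332γ^2 + 1296 = 0. So γ is a root of x^4 - 332x^2 + 1296. This polynomial is irreducible over Q: it has no rational root (each ±√101 ± √65 is irrational), and any factorization into two quadratics over Q would force √(6565) ∈ Q (pairing opposite roots) or √101, √65 ∈ Q (other pairings), all impossible. Hence [Q(γ):Q] = 4 = [Q(√101, √65):Q], so Q(γ) = Q(√101, √65).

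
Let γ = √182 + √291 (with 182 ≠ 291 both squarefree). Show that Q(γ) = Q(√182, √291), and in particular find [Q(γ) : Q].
[Q(γ) : Q] = 4 (equivalently, Q(γ) = Q(√182, √291))

Obviously Q(γ) ⊆ Q(√182, √291), and [Q(√182, √291):Q] = 4 (since 182, 291 are distinct squarefree integers > 1 with 52962 not a perfect square). To show equality we compute the minimal polynomial of γ. From γ = √182 + √291: γ^2 = 182 + 2√(52962) + 291 = 473 + 2√(52962), so γ^2 - 473 = 2√(52962); squaring, (γ^2 - 473)^2 = 4·52962, i.e. γ^4 - 946γ^2 + 223729 - 211848 = 0, i.e. γ^4 - 946γ^2 + 11881 = 0. So γ is a root of x^4 - 946x^2 + 11881. This polynomial is irreducible over Q: it has no rational root (each ±√182 ± √291 is irrational), and any factorization into two quadratics over Q would force √(52962) ∈ Q (pairing opposite roots) or √182, √291 ∈ Q (other pairings), all impossible. Hence [Q(γ):Q] = 4 = [Q(√182, √291):Q], so Q(γ) = Q(√182, √291).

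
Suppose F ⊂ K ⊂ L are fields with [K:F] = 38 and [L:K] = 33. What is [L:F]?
[L:F] = 1254

The tower law says that for any tower of field extensions F ⊂ K ⊂ L with finite degrees, [L:F] = [L:K] · [K:F]. Here this gives [L:F] = 33 · 38 = 1254.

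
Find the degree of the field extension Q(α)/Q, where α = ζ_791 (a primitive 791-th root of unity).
[Q(α):Q] = 672

The minimal polynomial of ζ_791 over Q is the 791-th cyclotomic polynomial Φ_791(x), which is irreducible over Q and has degree φ(791) = 672. Hence [Q(α):Q] = φ(791) = 672.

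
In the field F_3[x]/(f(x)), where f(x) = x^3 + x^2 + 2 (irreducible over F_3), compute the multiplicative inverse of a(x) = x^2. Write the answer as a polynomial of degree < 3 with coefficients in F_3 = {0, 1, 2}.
a(x)^(-1) ≡ x + 1 (mod f(x))

Since f is irreducible over F_3, F_3[x]/(f) is a field and a(x) ≠ 0 has an inverse. Apply the extended Euclidean algorithm to f(x) and a(x) in F_3[x]: f(x) = (x + 1)·a(x) + (2). The last nonzero remainder is the constant 2 = gcd(f, a) in F_3. Back-substituting through the division chain expresses 2 = s(x)·a(x) + t(x)·f(x) with s(x) ≡ 2x + 2 (mod f), so (2x + 2)·a(x) ≡ 2 (mod f). Multiplying by 2^(-1) ≡ 2 in F_3 gives a(x)^(-1) ≡ 2·(2x + 2) ≡ x + 1 (mod f). Check: (x^2)·(x + 1) = x^3 + x^2 ≡ 1 (mod x^3 + x^2 + 2).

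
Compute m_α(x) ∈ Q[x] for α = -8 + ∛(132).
m_α(x) = x^3 + 24x^2 + 192x + 380

Set β = α + 8 = ∛(132), so β^3 = 132. Then (α + 8)^3 - 132 = 0, i.e. α is a root of g(x) = (x + 8)^3 - 132 = x^3 + 24x^2 + 192x + 380. Since g(x) = h(x + 8) where h(x) = x^3 - 132, and h is irreducible over Q (because 132 is not a perfect cube, so h has no rational root, and a monic cubic with no rational root is irreducible), g is also irreducible (irreducibility is preserved under the substitution x → x + 8). Hence m_α(x) = x^3 + 24x^2 + 192x + 380.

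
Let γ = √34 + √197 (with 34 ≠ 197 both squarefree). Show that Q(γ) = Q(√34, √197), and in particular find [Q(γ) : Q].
[Q(γ) : Q] = 4 (equivalently, Q(γ) = Q(√34, √197))

Obviously Q(γ) ⊆ Q(√34, √197), and [Q(√34, √197):Q] = 4 (since 34, 197 are distinct squarefree integers > 1 with 6698 not a perfect square). To show equality we compute the minimal polynomial of γ. From γ = √34 + √197: γ^2 = 34 + 2√(6698) + 197 = 231 + 2√(6698), so γ^2 - 231 = 2√(6698); squaring, (γ^2 - 231)^2 = 4·6698, i.e. γ^4 - 462γ^2 + 53361 - 26792 = 0, i.e. γ^4 - 462γ^2 + 26569 = 0. So γ is a root of x^4 - 462x^2 + 26569. This polynomial is irreducible over Q: it has no rational root (each ±√34 ± √197 is irrational), and any factorization into two quadratics over Q would force √(6698) ∈ Q (pairing opposite roots) or √34, √197 ∈ Q (other pairings), all impossible. Hence [Q(γ):Q] = 4 = [Q(√34, √197):Q], so Q(γ) = Q(√34, √197).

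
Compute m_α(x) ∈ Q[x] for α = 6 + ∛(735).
m_α(x) = x^3 - 18x^2 + 108x - 951

Set β = α - 6 = ∛(735), so β^3 = 735. Then (α - 6)^3 - 735 = 0, i.e. α is a root of g(x) = (x - 6)^3 - 735 = x^3 - 18x^2 + 108x - 951. Since g(x) = h(x - 6) where h(x) = x^3 - 735, and h is irreducible over Q (because 735 is not a perfect cube, so h has no rational root, and a monic cubic with no rational root is irreducible), g is also irreducible (irreducibility is preserved under the substitution x → x - 6). Hence m_α(x) = x^3 - 18x^2 + 108x - 951.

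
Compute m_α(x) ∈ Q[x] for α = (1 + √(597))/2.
m_α(x) = x^2 - x - 149

From 2α - 1 = √(597), squaring gives (2α - 1)^2 = 597, i.e. 4α^2 - 4α + 1 = 597, so α^2 - α + (1 - 597)/4 = 0. Since 597 ≡ 1 (mod 4), (1 - 597)/4 = -149 ∈ Z. The polynomial x^2 - x - 149 has discriminant 1 - 4·(-149) = 597, which is not a perfect square in Q (d = 597 is squarefree and ≠ 1), so x^2 - x - 149 is irreducible over Q. It is the minimal polynomial of α.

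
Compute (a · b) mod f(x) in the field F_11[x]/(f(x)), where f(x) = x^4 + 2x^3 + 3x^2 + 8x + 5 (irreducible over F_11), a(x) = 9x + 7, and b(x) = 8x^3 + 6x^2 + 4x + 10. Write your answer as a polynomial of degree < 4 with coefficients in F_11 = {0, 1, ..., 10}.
a · b ≡ 10x^3 + 5x^2 + 4x + 7 (mod f(x))

Multiply in F_11[x]: a(x)·b(x) = (9x + 7)·(8x^3 + 6x^2 + 4x + 10) = 6x^4 + x^2 + 8x + 4. This has degree ≥ 4, so divide by f(x) over F_11: 6x^4 + x^2 + 8x + 4 = (6)·(x^4 + 2x^3 + 3x^2 + 8x + 5) + (10x^3 + 5x^2 + 4x + 7). Hence a·b ≡ 10x^3 + 5x^2 + 4x + 7 (mod f). (F_11[x]/(f) is a field with 11^4 = 14641 elements since f is irreducible of degree 4.)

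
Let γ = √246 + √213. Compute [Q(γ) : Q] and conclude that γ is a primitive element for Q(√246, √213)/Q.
[Q(γ) : Q] = 4 (equivalently, Q(γ) = Q(√246, √213))

Obviously Q(γ) ⊆ Q(√246, √213), and [Q(√246, √213):Q] = 4 (since 246, 213 are distinct squarefree integers > 1 with 52398 not a perfect square). To show equality we compute the minimal polynomial of γ. From γ = √246 + √213: γ^2 = 246 + 2√(52398) + 213 = 459 + 2√(52398), so γ^2 - 459 = 2√(52398); squaring, (γ^2 - 459)^2 = 4·52398, i.e. γ^4 - 918γ^2 + 210681 - 209592 = 0, i.e. γ^4 - 918γ^2 + 1089 = 0. So γ is a root of x^4 - 918x^2 + 1089. This polynomial is irreducible over Q: it has no rational root (each ±√246 ± √213 is irrational), and any factorization into two quadratics over Q would force √(52398) ∈ Q (pairing opposite roots) or √246, √213 ∈ Q (other pairings), all impossible. Hence [Q(γ):Q] = 4 = [Q(√246, √213):Q], so Q(γ) = Q(√246, √213).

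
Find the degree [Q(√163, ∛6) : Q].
[Q(√163, ∛6) : Q] = 6

Let L = Q(√163, ∛6). Since Q(√163) ⊂ L and [Q(√163):Q] = 2, the tower law gives 2 | [L:Q]. Likewise Q(∛6) ⊂ L with [Q(∛6):Q] = 3 (because 6 is not a perfect cube), so 3 | [L:Q]. As gcd(2,3) = 1, [L:Q] is divisible by 6. Conversely L is generated over Q by √163 and ∛6, so [L:Q] ≤ 2·3 = 6. Therefore [Q(√163, ∛6) : Q] = 6.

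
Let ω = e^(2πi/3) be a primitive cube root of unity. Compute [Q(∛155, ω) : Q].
[Q(∛155, ω) : Q] = 6

[Q(∛155):Q] = 3 (min poly x^3 - 155, irreducible since 155 is not a perfect cube). [Q(ω):Q] = 2 (min poly x^2 + x + 1). Since Q(∛155) ⊂ R and ω ∉ R, we have ω ∉ Q(∛155), so x^2 + x + 1 remains irreducible over Q(∛155) and [Q(∛155, ω) : Q(∛155)] = 2. By the tower law, [Q(∛155, ω) : Q] = 3 · 2 = 6. (In fact Q(∛155, ω) is the splitting field of x^3 - 155 over Q.)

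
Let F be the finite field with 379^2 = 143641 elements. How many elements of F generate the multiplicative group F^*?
There are φ(143640) = 31104 primitive elements

F_q^* is cyclic of order q - 1 = 143640. A cyclic group of order m has exactly φ(m) generators. Here m = 143640 = 2^3 · 3^3 · 5 · 7 · 19, so the number of primitive elements is φ(143640) = 31104.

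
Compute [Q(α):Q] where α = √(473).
[Q(α):Q] = 2

[Q(α):Q] equals the degree of the minimal polynomial of α. Here α^2 = 473 and x^2 - 473 is irreducible (d = 473 is squarefree, ≠ 1, hence not a square), so deg(m_α) = 2. Thus [Q(α):Q] = 2.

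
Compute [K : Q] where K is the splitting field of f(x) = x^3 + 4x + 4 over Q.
[K : Q] = 6

By the rational root test, any rational root of the monic integer polynomial f(x) = x^3 + 4x + 4 must be an integer dividing the constant term 4, i.e. one of ±{1, 2, 4}. Evaluating: f(1) = 9, f(-1) = -1, f(2) = 20, f(-2) = -12, f(4) = 84, f(-4) = -76; none is 0, so f has no rational root and is therefore irreducible over Q (a cubic with no linear factor over a field is irreducible). For an irreducible cubic, the Galois group is A_3 or S_3 according as the discriminant disc(f) = -4a^3 - 27b^2 = -4·(4)^3 - 27·(4)^2 = -688 is or is not a square in Q. Here disc(f) = -688 is not a perfect square in Q, so the Galois group of f over Q is not contained in A_3 and must be all of S_3. The splitting field has degree |S_3| = 6 over Q, so [K : Q] = 6.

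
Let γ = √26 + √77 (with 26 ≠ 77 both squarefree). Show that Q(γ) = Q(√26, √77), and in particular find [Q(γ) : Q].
[Q(γ) : Q] = 4 (equivalently, Q(γ) = Q(√26, √77))

Obviously Q(γ) ⊆ Q(√26, √77), and [Q(√26, √77):Q] = 4 (since 26, 77 are distinct squarefree integers > 1 with 2002 not a perfect square). To show equality we compute the minimal polynomial of γ. From γ = √26 + √77: γ^2 = 26 + 2√(2002) + 77 = 103 + 2√(2002), so γ^2 - 103 = 2√(2002); squaring, (γ^2 - 103)^2 = 4·2002, i.e. γ^4 - 206γ^2 + 10609 - 8008 = 0, i.e. γ^4 - 206γ^2 + 2601 = 0. So γ is a root of x^4 - 206x^2 + 2601. This polynomial is irreducible over Q: it has no rational root (each ±√26 ± √77 is irrational), and any factorization into two quadratics over Q would force √(2002) ∈ Q (pairing opposite roots) or √26, √77 ∈ Q (other pairings), all impossible. Hence [Q(γ):Q] = 4 = [Q(√26, √77):Q], so Q(γ) = Q(√26, √77).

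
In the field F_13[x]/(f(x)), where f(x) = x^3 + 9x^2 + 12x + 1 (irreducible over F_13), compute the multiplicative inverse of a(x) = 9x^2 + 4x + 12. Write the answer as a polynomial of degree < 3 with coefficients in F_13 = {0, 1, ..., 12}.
a(x)^(-1) ≡ 9x^2 + 9x (mod f(x))

Since f is irreducible over F_13, F_13[x]/(f) is a field and a(x) ≠ 0 has an inverse. Apply the extended Euclidean algorithm to f(x) and a(x) in F_13[x]: f(x) = (3x + 4)·a(x) + (12x + 5);  a(x) = (4x + 3)·(12x + 5) + (10). The last nonzero remainder is the constant 10 = gcd(f, a) in F_13. Back-substituting through the division chain expresses 10 = s(x)·a(x) + t(x)·f(x) with s(x) ≡ 12x^2 + 12x (mod f), so (12x^2 + 12x)·a(x) ≡ 10 (mod f). Multiplying by 10^(-1) ≡ 4 in F_13 gives a(x)^(-1) ≡ 4·(12x^2 + 12x) ≡ 9x^2 + 9x (mod f). Check: (9x^2 + 4x + 12)·(9x^2 + 9x) = 3x^4 + x^2 + 4x ≡ 1 (mod x^3 + 9x^2 + 12x + 1).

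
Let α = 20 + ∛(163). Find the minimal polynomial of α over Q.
m_α(x) = x^3 - 60x^2 + 1200x - 8163

Set β = α - 20 = ∛(163), so β^3 = 163. Then (α - 20)^3 - 163 = 0, i.e. α is a root of g(x) = (x - 20)^3 - 163 = x^3 - 60x^2 + 1200x - 8163. Since g(x) = h(x - 20) where h(x) = x^3 - 163, and h is irreducible over Q (because 163 is not a perfect cube, so h has no rational root, and a monic cubic with no rational root is irreducible), g is also irreducible (irreducibility is preserved under the substitution x → x - 20). Hence m_α(x) = x^3 - 60x^2 + 1200x - 8163.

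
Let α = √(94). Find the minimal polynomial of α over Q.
m_α(x) = x^2 - 94

α satisfies α^2 - 94 = 0, so x^2 - 94 annihilates α. Since d = 94 is squarefree and ≠ 1, it is not a perfect square in Q, so x^2 - 94 has no rational root and is therefore irreducible over Q (a degree-2 polynomial over a field is irreducible iff it has no root). Hence m_α(x) = x^2 - 94.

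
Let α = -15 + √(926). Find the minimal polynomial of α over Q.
m_α(x) = x^2 + 30x - 701

From α + 15 = √(926), squaring gives (α + 15)^2 = 926, i.e. α^2 + 30α + 225 = 926, so α^2 + 30α - 701 = 0. The discriminant of x^2 + 30x - 701 is (30)^2 - 4·(-701) = 900 + 2804 = 3704, and 4·(926) is not a perfect square in Q since 926 is squarefree and ≠ 1. Hence x^2 + 30x - 701 is irreducible over Q and is the minimal polynomial of α.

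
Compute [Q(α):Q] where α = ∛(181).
[Q(α):Q] = 3

The minimal polynomial of α is x^3 - 181, irreducible over Q since 181 is not a perfect cube (so x^3 - 181 has no rational root). Hence [Q(α):Q] = deg(m_α) = 3.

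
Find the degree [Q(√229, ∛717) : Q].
[Q(√229, ∛717) : Q] = 6

Let L = Q(√229, ∛717). Since Q(√229) ⊂ L and [Q(√229):Q] = 2, the tower law gives 2 | [L:Q]. Likewise Q(∛717) ⊂ L with [Q(∛717):Q] = 3 (because 717 is not a perfect cube), so 3 | [L:Q]. As gcd(2,3) = 1, [L:Q] is divisible by 6. Conversely L is generated over Q by √229 and ∛717, so [L:Q] ≤ 2·3 = 6. Therefore [Q(√229, ∛717) : Q] = 6.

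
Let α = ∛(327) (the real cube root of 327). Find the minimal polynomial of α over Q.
m_α(x) = x^3 - 327

α satisfies α^3 = 327, so x^3 - 327 annihilates α. By the rational root test, a rational root p/q (in lowest terms) of x^3 - 327 would satisfy p^3 = 327 q^3, forcing q = 1 and p^3 = 327; but 327 is not a perfect cube, contradiction. A monic cubic over Q with no rational root is irreducible (any nontrivial factorization would include a linear factor). Hence x^3 - 327 is the minimal polynomial of α, and in particular [Q(α):Q] = 3.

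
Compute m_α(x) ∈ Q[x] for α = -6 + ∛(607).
m_α(x) = x^3 + 18x^2 + 108x - 391

Set β = α + 6 = ∛(607), so β^3 = 607. Then (α + 6)^3 - 607 = 0, i.e. α is a root of g(x) = (x + 6)^3 - 607 = x^3 + 18x^2 + 108x - 391. Since g(x) = h(x + 6) where h(x) = x^3 - 607, and h is irreducible over Q (because 607 is not a perfect cube, so h has no rational root, and a monic cubic with no rational root is irreducible), g is also irreducible (irreducibility is preserved under the substitution x → x + 6). Hence m_α(x) = x^3 + 18x^2 + 108x - 391.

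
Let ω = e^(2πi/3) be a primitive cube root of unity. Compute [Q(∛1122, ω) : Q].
[Q(∛1122, ω) : Q] = 6

[Q(∛1122):Q] = 3 (min poly x^3 - 1122, irreducible since 1122 is not a perfect cube). [Q(ω):Q] = 2 (min poly x^2 + x + 1). Since Q(∛1122) ⊂ R and ω ∉ R, we have ω ∉ Q(∛1122), so x^2 + x + 1 remains irreducible over Q(∛1122) and [Q(∛1122, ω) : Q(∛1122)] = 2. By the tower law, [Q(∛1122, ω) : Q] = 3 · 2 = 6. (In fact Q(∛1122, ω) is the splitting field of x^3 - 1122 over Q.)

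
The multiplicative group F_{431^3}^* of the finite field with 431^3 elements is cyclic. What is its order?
|F_{431^3}^*| = 80062990

F_{431^3} has 431^3 = 80062991 elements; its multiplicative group consists of all nonzero elements, so |F_{431^3}^*| = 80062991 - 1 = 80062990. (It is cyclic since any finite subgroup of the multiplicative group of a field is cyclic.)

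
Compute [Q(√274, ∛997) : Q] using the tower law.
[Q(√274, ∛997) : Q] = 6

Let L = Q(√274, ∛997). Since Q(√274) ⊂ L and [Q(√274):Q] = 2, the tower law gives 2 | [L:Q]. Likewise Q(∛997) ⊂ L with [Q(∛997):Q] = 3 (because 997 is not a perfect cube), so 3 | [L:Q]. As gcd(2,3) = 1, [L:Q] is divisible by 6. Conversely L is generated over Q by √274 and ∛997, so [L:Q] ≤ 2·3 = 6. Therefore [Q(√274, ∛997) : Q] = 6.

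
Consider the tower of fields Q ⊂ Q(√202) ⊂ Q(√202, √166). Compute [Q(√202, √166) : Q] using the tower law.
[Q(√202, √166) : Q] = 4

[Q(√202):Q] = 2 (min poly x^2 - 202, irreducible since 202 is squarefree > 1). For the top step, suppose √166 ∈ Q(√202), say √166 = c + d√202 with c, d ∈ Q. Squaring: 166 = c^2 + 202d^2 + 2cd√202. Since √202 ∉ Q this forces 2cd = 0. If d = 0 then √166 = c ∈ Q, contradicting 166 squarefree > 1. If c = 0 then 166 = 202d^2, so 202·166 = (202d)^2 is a perfect square in Q — but 202·166 = 33532 is not a perfect square (since 202 and 166 are distinct squarefree integers). Contradiction. Hence √166 ∉ Q(√202), so x^2 - 166 stays irreducible over Q(√202) and [Q(√202, √166) : Q(√202)] = 2. By the tower law, [Q(√202, √166) : Q] = 2 · 2 = 4.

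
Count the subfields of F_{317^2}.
F_{317^2} has 2 subfields

The subfields of F_{p^n} are exactly the fields F_{p^d} for d | n (each is the fixed field of the unique index-d subgroup of Gal(F_{p^n}/F_p) ≅ Z/nZ). The divisors of n = 2 are {1, 2}, giving 2 subfields: F_{317^1}, F_{317^2}.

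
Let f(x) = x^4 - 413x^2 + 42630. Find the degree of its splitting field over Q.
[K : Q] = 4

Solving the quadratic in x^2: x^2 = (413 ± √(413^2 - 4·42630))/2 = (413 ± √49)/2 = (413 ± 7)/2, giving x^2 = 203 or x^2 = 210. So f(x) = (x^2 - 203)(x^2 - 210) and the roots of f are ±√203, ±√210. Hence the splitting field is K = Q(√203, √210). Since 203 and 210 are distinct squarefree integers > 1, their product 42630 is not a perfect square, so √210 ∉ Q(√203). By the tower law [K:Q] = [Q(√203,√210):Q(√203)] · [Q(√203):Q] = 2 · 2 = 4.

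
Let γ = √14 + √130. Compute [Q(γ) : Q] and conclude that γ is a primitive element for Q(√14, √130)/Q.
[Q(γ) : Q] = 4 (equivalently, Q(γ) = Q(√14, √130))

Obviously Q(γ) ⊆ Q(√14, √130), and [Q(√14, √130):Q] = 4 (since 14, 130 are distinct squarefree integers > 1 with 1820 not a perfect square). To show equality we compute the minimal polynomial of γ. From γ = √14 + √130: γ^2 = 14 + 2√(1820) + 130 = 144 + 2√(1820), so γ^2 - 144 = 2√(1820); squaring, (γ^2 - 144)^2 = 4·1820, i.e. γ^4 - 288γ^2 + 20736 - 7280 = 0, i.e. γ^4 - 288γ^2 + 13456 = 0. So γ is a root of x^4 - 288x^2 + 13456. This polynomial is irreducible over Q: it has no rational root (each ±√14 ± √130 is irrational), and any factorization into two quadratics over Q would force √(1820) ∈ Q (pairing opposite roots) or √14, √130 ∈ Q (other pairings), all impossible. Hence [Q(γ):Q] = 4 = [Q(√14, √130):Q], so Q(γ) = Q(√14, √130).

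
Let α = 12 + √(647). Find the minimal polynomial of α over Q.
m_α(x) = x^2 - 24x - 503

From α - 12 = √(647), squaring gives (α - 12)^2 = 647, i.e. α^2 - 24α + 144 = 647, so α^2 - 24α - 503 = 0. The discriminant of x^2 - 24x - 503 is (-24)^2 - 4·(-503) = 576 + 2012 = 2588, and 4·(647) is not a perfect square in Q since 647 is squarefree and ≠ 1. Hence x^2 - 24x - 503 is irreducible over Q and is the minimal polynomial of α.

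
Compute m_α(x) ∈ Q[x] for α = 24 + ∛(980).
m_α(x) = x^3 - 72x^2 + 1728x - 14804

Set β = α - 24 = ∛(980), so β^3 = 980. Then (α - 24)^3 - 980 = 0, i.e. α is a root of g(x) = (x - 24)^3 - 980 = x^3 - 72x^2 + 1728x - 14804. Since g(x) = h(x - 24) where h(x) = x^3 - 980, and h is irreducible over Q (because 980 is not a perfect cube, so h has no rational root, and a monic cubic with no rational root is irreducible), g is also irreducible (irreducibility is preserved under the substitution x → x - 24). Hence m_α(x) = x^3 - 72x^2 + 1728x - 14804.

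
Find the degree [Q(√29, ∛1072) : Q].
[Q(√29, ∛1072) : Q] = 6

Let L = Q(√29, ∛1072). Since Q(√29) ⊂ L and [Q(√29):Q] = 2, the tower law gives 2 | [L:Q]. Likewise Q(∛1072) ⊂ L with [Q(∛1072):Q] = 3 (because 1072 is not a perfect cube), so 3 | [L:Q]. As gcd(2,3) = 1, [L:Q] is divisible by 6. Conversely L is generated over Q by √29 and ∛1072, so [L:Q] ≤ 2·3 = 6. Therefore [Q(√29, ∛1072) : Q] = 6.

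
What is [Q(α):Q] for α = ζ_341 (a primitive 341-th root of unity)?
[Q(α):Q] = 300

The minimal polynomial of ζ_341 over Q is the 341-th cyclotomic polynomial Φ_341(x), which is irreducible over Q and has degree φ(341) = 300. Hence [Q(α):Q] = φ(341) = 300.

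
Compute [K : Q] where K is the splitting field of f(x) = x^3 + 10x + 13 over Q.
[K : Q] = 6

By the rational root test, any rational root of the monic integer polynomial f(x) = x^3 + 10x + 13 must be an integer dividing the constant term 13, i.e. one of ±{1, 13}. Evaluating: f(1) = 24, f(-1) = 2, f(13) = 2340, f(-13) = -2314; none is 0, so f has no rational root and is therefore irreducible over Q (a cubic with no linear factor over a field is irreducible). For an irreducible cubic, the Galois group is A_3 or S_3 according as the discriminant disc(f) = -4a^3 - 27b^2 = -4·(10)^3 - 27·(13)^2 = -8563 is or is not a square in Q. Here disc(f) = -8563 is not a perfect square in Q, so the Galois group of f over Q is not contained in A_3 and must be all of S_3. The splitting field has degree |S_3| = 6 over Q, so [K : Q] = 6.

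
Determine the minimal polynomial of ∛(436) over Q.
m_α(x) = x^3 - 436

α satisfies α^3 = 436, so x^3 - 436 annihilates α. By the rational root test, a rational root p/q (in lowest terms) of x^3 - 436 would satisfy p^3 = 436 q^3, forcing q = 1 and p^3 = 436; but 436 is not a perfect cube, contradiction. A monic cubic over Q with no rational root is irreducible (any nontrivial factorization would include a linear factor). Hence x^3 - 436 is the minimal polynomial of α, and in particular [Q(α):Q] = 3.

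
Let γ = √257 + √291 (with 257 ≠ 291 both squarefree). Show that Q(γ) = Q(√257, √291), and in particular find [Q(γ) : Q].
[Q(γ) : Q] = 4 (equivalently, Q(γ) = Q(√257, √291))

Obviously Q(γ) ⊆ Q(√257, √291), and [Q(√257, √291):Q] = 4 (since 257, 291 are distinct squarefree integers > 1 with 74787 not a perfect square). To show equality we compute the minimal polynomial of γ. From γ = √257 + √291: γ^2 = 257 + 2√(74787) + 291 = 548 + 2√(74787), so γ^2 - 548 = 2√(74787); squaring, (γ^2 - 548)^2 = 4·74787, i.e. γ^4 - 1096γ^2 + 300304 - 299148 = 0, i.e. γ^4 - 1096γ^2 + 1156 = 0. So γ is a root of x^4 - 1096x^2 + 1156. This polynomial is irreducible over Q: it has no rational root (each ±√257 ± √291 is irrational), and any factorization into two quadratics over Q would force √(74787) ∈ Q (pairing opposite roots) or √257, √291 ∈ Q (other pairings), all impossible. Hence [Q(γ):Q] = 4 = [Q(√257, √291):Q], so Q(γ) = Q(√257, √291).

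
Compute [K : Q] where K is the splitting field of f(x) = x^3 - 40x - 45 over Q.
[K : Q] = 6

By the rational root test, any rational root of the monic integer polynomial f(x) = x^3 - 40x - 45 must be an integer dividing the constant term -45, i.e. one of ±{1, 3, 5, 9, 15, 45}. Evaluating: f(1) = -84, f(-1) = -6, f(3) = -138, f(-3) = 48, f(5) = -120, f(-5) = 30, f(9) = 324, f(-9) = -414, f(15) = 2730, f(-15) = -2820, f(45) = 89280, f(-45) = -89370; none is 0, so f has no rational root and is therefore irreducible over Q (a cubic with no linear factor over a field is irreducible). For an irreducible cubic, the Galois group is A_3 or S_3 according as the discriminant disc(f) = -4a^3 - 27b^2 = -4·(-40)^3 - 27·(-45)^2 = 201325 is or is not a square in Q. Here disc(f) = 201325 is not a perfect square in Q, so the Galois group of f over Q is not contained in A_3 and must be all of S_3. The splitting field has degree |S_3| = 6 over Q, so [K : Q] = 6.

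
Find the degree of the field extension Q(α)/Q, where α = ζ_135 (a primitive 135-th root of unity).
[Q(α):Q] = 72

The minimal polynomial of ζ_135 over Q is the 135-th cyclotomic polynomial Φ_135(x), which is irreducible over Q and has degree φ(135) = 72. Hence [Q(α):Q] = φ(135) = 72.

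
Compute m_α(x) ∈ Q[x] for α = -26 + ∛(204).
m_α(x) = x^3 + 78x^2 + 2028x + 17372

Set β = α + 26 = ∛(204), so β^3 = 204. Then (α + 26)^3 - 204 = 0, i.e. α is a root of g(x) = (x + 26)^3 - 204 = x^3 + 78x^2 + 2028x + 17372. Since g(x) = h(x + 26) where h(x) = x^3 - 204, and h is irreducible over Q (because 204 is not a perfect cube, so h has no rational root, and a monic cubic with no rational root is irreducible), g is also irreducible (irreducibility is preserved under the substitution x → x + 26). Hence m_α(x) = x^3 + 78x^2 + 2028x + 17372.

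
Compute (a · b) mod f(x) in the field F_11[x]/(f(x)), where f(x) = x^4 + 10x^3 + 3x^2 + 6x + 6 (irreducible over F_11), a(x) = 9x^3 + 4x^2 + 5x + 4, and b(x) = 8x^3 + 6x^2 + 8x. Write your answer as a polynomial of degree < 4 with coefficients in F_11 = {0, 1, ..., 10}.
a · b ≡ 3x^3 + x^2 + 2x + 5 (mod f(x))

Multiply in F_11[x]: a(x)·b(x) = (9x^3 + 4x^2 + 5x + 4)·(8x^3 + 6x^2 + 8x) = 6x^6 + 9x^5 + 4x^4 + 6x^3 + 9x^2 + 10x. This has degree ≥ 4, so divide by f(x) over F_11: 6x^6 + 9x^5 + 4x^4 + 6x^3 + 9x^2 + 10x = (6x^2 + 4x + 1)·(x^4 + 10x^3 + 3x^2 + 6x + 6) + (3x^3 + x^2 + 2x + 5). Hence a·b ≡ 3x^3 + x^2 + 2x + 5 (mod f). (F_11[x]/(f) is a field with 11^4 = 14641 elements since f is irreducible of degree 4.)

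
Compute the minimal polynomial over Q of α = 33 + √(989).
m_α(x) = x^2 - 66x + 100

From α - 33 = √(989), squaring gives (α - 33)^2 = 989, i.e. α^2 - 66α + 1089 = 989, so α^2 - 66α + 100 = 0. The discriminant of x^2 - 66x + 100 is (-66)^2 - 4·(100) = 4356 - 400 = 3956, and 4·(989) is not a perfect square in Q since 989 is squarefree and ≠ 1. Hence x^2 - 66x + 100 is irreducible over Q and is the minimal polynomial of α.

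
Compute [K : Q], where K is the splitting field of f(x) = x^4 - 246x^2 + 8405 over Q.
[K : Q] = 4

Solving the quadratic in x^2: x^2 = (246 ± √(246^2 - 4·8405))/2 = (246 ± √26896)/2 = (246 ± 164)/2, giving x^2 = 41 or x^2 = 205. So f(x) = (x^2 - 41)(x^2 - 205) and the roots of f are ±√41, ±√205. Hence the splitting field is K = Q(√41, √205). Since 41 and 205 are distinct squarefree integers > 1, their product 8405 is not a perfect square, so √205 ∉ Q(√41). By the tower law [K:Q] = [Q(√41,√205):Q(√41)] · [Q(√41):Q] = 2 · 2 = 4.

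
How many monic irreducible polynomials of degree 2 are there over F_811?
There are 328455 monic irreducible polynomials of degree 2 over F_811

Each element of F_{811^2} that lies in no proper subfield is a root of exactly one monic irreducible of degree 2 over F_811, and each such polynomial has 2 distinct roots in F_{811^2}. By Möbius inversion the count is N_811(2) = (1/2) Σ_{d|2} μ(2/d) · 811^d = (1/2)(μ(2)·811^1 + μ(1)·811^2) = 656910/2 = 328455.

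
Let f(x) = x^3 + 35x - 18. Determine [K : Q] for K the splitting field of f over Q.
[K : Q] = 6

By the rational root test, any rational root of the monic integer polynomial f(x) = x^3 + 35x - 18 must be an integer dividing the constant term -18, i.e. one of ±{1, 2, 3, 6, 9, 18}. Evaluating: f(1) = 18, f(-1) = -54, f(2) = 60, f(-2) = -96, f(3) = 114, f(-3) = -150, f(6) = 408, f(-6) = -444, f(9) = 1026, f(-9) = -1062, f(18) = 6444, f(-18) = -6480; none is 0, so f has no rational root and is therefore irreducible over Q (a cubic with no linear factor over a field is irreducible). For an irreducible cubic, the Galois group is A_3 or S_3 according as the discriminant disc(f) = -4a^3 - 27b^2 = -4·(35)^3 - 27·(-18)^2 = -180248 is or is not a square in Q. Here disc(f) = -180248 is not a perfect square in Q, so the Galois group of f over Q is not contained in A_3 and must be all of S_3. The splitting field has degree |S_3| = 6 over Q, so [K : Q] = 6.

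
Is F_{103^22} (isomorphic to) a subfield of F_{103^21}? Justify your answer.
No: F_{103^22} is not a subfield of F_{103^21}

F_{p^m} embeds in F_{p^n} iff m | n. Here 22 ∤ 21 (since 21 = 0·22 + 21 with remainder 21 ≠ 0), so F_{103^22} is not a subfield of F_{103^21}. Equivalently: if it were, the tower law would give 22 = [F_{103^22}:F_103] dividing [F_{103^21}:F_103] = 21, contradiction.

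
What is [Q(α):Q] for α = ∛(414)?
[Q(α):Q] = 3

The minimal polynomial of α is x^3 - 414, irreducible over Q since 414 is not a perfect cube (so x^3 - 414 has no rational root). Hence [Q(α):Q] = deg(m_α) = 3.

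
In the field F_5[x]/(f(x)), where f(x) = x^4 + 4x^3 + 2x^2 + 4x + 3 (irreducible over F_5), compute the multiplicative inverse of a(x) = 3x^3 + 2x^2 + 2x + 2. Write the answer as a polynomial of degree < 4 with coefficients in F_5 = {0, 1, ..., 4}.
a(x)^(-1) ≡ 2x^3 + 3x^2 + 2x (mod f(x))

Since f is irreducible over F_5, F_5[x]/(f) is a field and a(x) ≠ 0 has an inverse. Apply the extended Euclidean algorithm to f(x) and a(x) in F_5[x]: f(x) = (2x)·a(x) + (3x^2 + 3);  a(x) = (x + 4)·(3x^2 + 3) + (4x);  (3x^2 + 3) = (2x)·(4x) + (3). The last nonzero remainder is the constant 3 = gcd(f, a) in F_5. Back-substituting through the division chain expresses 3 = s(x)·a(x) + t(x)·f(x) with s(x) ≡ x^3 + 4x^2 + x (mod f), so (x^3 + 4x^2 + x)·a(x) ≡ 3 (mod f). Multiplying by 3^(-1) ≡ 2 in F_5 gives a(x)^(-1) ≡ 2·(x^3 + 4x^2 + x) ≡ 2x^3 + 3x^2 + 2x (mod f). Check: (3x^3 + 2x^2 + 2x + 2)·(2x^3 + 3x^2 + 2x) = x^6 + 3x^5 + x^4 + 4x^3 + 4x ≡ 1 (mod x^4 + 4x^3 + 2x^2 + 4x + 3).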